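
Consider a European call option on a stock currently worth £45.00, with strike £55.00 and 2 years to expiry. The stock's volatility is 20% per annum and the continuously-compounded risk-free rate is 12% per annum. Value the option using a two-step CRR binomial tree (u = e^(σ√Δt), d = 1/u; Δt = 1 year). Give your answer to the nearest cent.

CRR parameters: u = e^(σ√Δt) = e^(0.2·√1) = 1.2214, d = 1/u = 0.8187
Per-period rate: rΔt = 0.12·1 = 0.12, so R = e^0.12 = 1.1275
Risk-neutral probability p = (e^0.12 − 0.8187)/(1.2214 − 0.8187) = 0.3088/0.4027 = 0.7668
Terminal stock prices: S_uu = 67.13, S_ud = 45, S_dd = 30.16
Terminal payoffs (S − K): max(12.13, 0) = 12.13, max(-10, 0) = 0, max(-24.84, 0) = 0
Node u (S = 54.96): V_u = e^(−0.12)·[0.7668·12.1321 + 0.2332·0.0000] = 8.2509
Node d (S = 36.84): V_d = e^(−0.12)·[0.7668·0.0000 + 0.2332·0.0000] = 0.0000
Node 0 (S = 45): V_0 = e^(−0.12)·[0.7668·8.2509 + 0.2332·0.0000] = 5.6113

£5.61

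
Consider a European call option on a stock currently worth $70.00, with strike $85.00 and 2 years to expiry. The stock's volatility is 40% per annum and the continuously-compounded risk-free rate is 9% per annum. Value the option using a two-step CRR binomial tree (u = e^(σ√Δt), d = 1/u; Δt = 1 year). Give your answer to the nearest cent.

CRR parameters: u = e^(σ√Δt) = e^(0.4·√1) = 1.4918, d = 1/u = 0.6703
Per-period rate: rΔt = 0.09·1 = 0.09, so R = e^0.09 = 1.0942
Risk-neutral probability p = (e^0.09 − 0.6703)/(1.4918 − 0.6703) = 0.4239/0.8215 = 0.5159
Terminal stock prices: S_uu = 155.8, S_ud = 70, S_dd = 31.45
Terminal payoffs (S − K): max(70.79, 0) = 70.79, max(-15, 0) = 0, max(-53.55, 0) = 0
Node u (S = 104.4): V_u = e^(−0.09)·[0.5159·70.7879 + 0.4841·0.0000] = 33.3794
Node d (S = 46.92): V_d = e^(−0.09)·[0.5159·0.0000 + 0.4841·0.0000] = 0.0000
Node 0 (S = 70): V_0 = e^(−0.09)·[0.5159·33.3794 + 0.4841·0.0000] = 15.7398

$15.74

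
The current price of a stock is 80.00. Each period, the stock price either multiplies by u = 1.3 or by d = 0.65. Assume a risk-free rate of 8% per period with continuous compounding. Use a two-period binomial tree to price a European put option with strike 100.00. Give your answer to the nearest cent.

18.54

Risk-neutral probability p = (e^0.08 − 0.65)/(1.3 − 0.65) = 0.4333/0.6500 = 0.6666
Terminal stock prices: S_uu = 135.2, S_ud = 67.6, S_dd = 33.8
Terminal payoffs (K − S): max(-35.2, 0) = 0, max(32.4, 0) = 32.4, max(66.2, 0) = 66.2
Node u (S = 104): V_u = e^(−0.08)·[0.6666·0.0000 + 0.3334·32.4000] = 9.9718
Node d (S = 52): V_d = e^(−0.08)·[0.6666·32.4000 + 0.3334·66.2000] = 40.3116
Node 0 (S = 80): V_0 = e^(−0.08)·[0.6666·9.9718 + 0.3334·40.3116] = 18.5428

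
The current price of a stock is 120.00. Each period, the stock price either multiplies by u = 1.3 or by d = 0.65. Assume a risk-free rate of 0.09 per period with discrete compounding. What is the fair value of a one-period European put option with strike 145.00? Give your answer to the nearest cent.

Risk-neutral probability p = (1 + 0.09 − 0.65)/(1.3 − 0.65) = 0.4400/0.6500 = 0.6769
Terminal stock prices: S_u = 156, S_d = 78
Terminal payoffs (K − S): max(-11, 0) = 0, max(67, 0) = 67
Node 0 (S = 120): V_0 = 1/1.09·[0.6769·0.0000 + 0.3231·67.0000] = 19.8589

19.86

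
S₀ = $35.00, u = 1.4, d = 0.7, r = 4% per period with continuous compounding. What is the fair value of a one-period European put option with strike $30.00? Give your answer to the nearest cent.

$2.71

Risk-neutral probability p = (e^0.04 − 0.7)/(1.4 − 0.7) = 0.3408/0.7000 = 0.4869
Terminal stock prices: S_u = 49, S_d = 24.5
Terminal payoffs (K − S): max(-19, 0) = 0, max(5.5, 0) = 5.5
Node 0 (S = 35): V_0 = e^(−0.04)·[0.4869·0.0000 + 0.5131·5.5000] = 2.7115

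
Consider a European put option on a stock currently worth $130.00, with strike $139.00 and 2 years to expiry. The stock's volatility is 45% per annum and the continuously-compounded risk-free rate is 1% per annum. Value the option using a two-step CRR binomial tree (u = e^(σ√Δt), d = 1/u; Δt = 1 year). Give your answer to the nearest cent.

$34.62

CRR parameters: u = e^(σ√Δt) = e^(0.45·√1) = 1.5683, d = 1/u = 0.6376
Per-period rate: rΔt = 0.01·1 = 0.01, so R = e^0.01 = 1.0101
Risk-neutral probability p = (e^0.01 − 0.6376)/(1.5683 − 0.6376) = 0.3724/0.9307 = 0.4002
Terminal stock prices: S_uu = 319.7, S_ud = 130, S_dd = 52.85
Terminal payoffs (K − S): max(-180.7, 0) = 0, max(9, 0) = 9, max(86.15, 0) = 86.15
Node u (S = 203.9): V_u = e^(−0.01)·[0.4002·0.0000 + 0.5998·9.0000] = 5.3448
Node d (S = 82.89): V_d = e^(−0.01)·[0.4002·9.0000 + 0.5998·86.1459] = 54.7253
Node 0 (S = 130): V_0 = e^(−0.01)·[0.4002·5.3448 + 0.5998·54.7253] = 34.6173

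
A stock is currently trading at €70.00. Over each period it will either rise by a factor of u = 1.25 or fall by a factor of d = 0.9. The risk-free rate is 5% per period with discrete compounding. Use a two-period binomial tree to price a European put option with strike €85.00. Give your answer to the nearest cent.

Risk-neutral probability p = (1 + 0.05 − 0.9)/(1.25 − 0.9) = 0.1500/0.3500 = 0.4286
Terminal stock prices: S_uu = 109.4, S_ud = 78.75, S_dd = 56.7
Terminal payoffs (K − S): max(-24.38, 0) = 0, max(6.25, 0) = 6.25, max(28.3, 0) = 28.3
Node u (S = 87.5): V_u = 1/1.05·[0.4286·0.0000 + 0.5714·6.2500] = 3.4014
Node d (S = 63): V_d = 1/1.05·[0.4286·6.2500 + 0.5714·28.3000] = 17.9524
Node 0 (S = 70): V_0 = 1/1.05·[0.4286·3.4014 + 0.5714·17.9524] = 11.1583

€11.16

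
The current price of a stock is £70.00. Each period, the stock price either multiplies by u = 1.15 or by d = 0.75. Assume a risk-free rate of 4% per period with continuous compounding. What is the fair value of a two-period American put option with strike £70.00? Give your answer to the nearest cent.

£6.35

Risk-neutral probability p = (e^0.04 − 0.75)/(1.15 − 0.75) = 0.2908/0.4000 = 0.7270
Terminal stock prices: S_uu = 92.57, S_ud = 60.38, S_dd = 39.38
Terminal payoffs (K − S): max(-22.57, 0) = 0, max(9.625, 0) = 9.625, max(30.62, 0) = 30.62
Node u (S = 80.5): continuation = e^(−0.04)·[0.7270·0.0000 + 0.2730·9.6250] = 2.5243; exercise value = 0.0000 ≤ continuation, so V_u = 2.5243
Node d (S = 52.5): continuation = e^(−0.04)·[0.7270·9.6250 + 0.2730·30.6250] = 14.7553; exercise value = 17.5000 > continuation, so V_d = 17.5000 (exercise)
Node 0 (S = 70): continuation = e^(−0.04)·[0.7270·2.5243 + 0.2730·17.5000] = 6.3530; exercise value = 0.0000 ≤ continuation, so V_0 = 6.3530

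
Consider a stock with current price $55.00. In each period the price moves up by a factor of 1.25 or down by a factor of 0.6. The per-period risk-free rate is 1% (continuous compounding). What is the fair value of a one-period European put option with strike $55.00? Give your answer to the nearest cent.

Risk-neutral probability p = (e^0.01 − 0.6)/(1.25 − 0.6) = 0.4101/0.6500 = 0.6308
Terminal stock prices: S_u = 68.75, S_d = 33
Terminal payoffs (K − S): max(-13.75, 0) = 0, max(22, 0) = 22
Node 0 (S = 55): V_0 = e^(−0.01)·[0.6308·0.0000 + 0.3692·22.0000] = 8.0406

$8.04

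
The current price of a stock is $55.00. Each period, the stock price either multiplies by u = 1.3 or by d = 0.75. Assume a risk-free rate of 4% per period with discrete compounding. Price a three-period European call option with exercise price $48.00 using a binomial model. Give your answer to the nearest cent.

$17.10

Risk-neutral probability p = (1 + 0.04 − 0.75)/(1.3 − 0.75) = 0.2900/0.5500 = 0.5273
Terminal stock prices: S_uuu = 120.8, S_uud = 69.71, S_udd = 40.22, S_ddd = 23.2
Terminal payoffs (S − K): max(72.84, 0) = 72.84, max(21.71, 0) = 21.71, max(-7.781, 0) = 0, max(-24.8, 0) = 0
Node uu (S = 92.95): V_uu = 1/1.04·[0.5273·72.8350 + 0.4727·21.7125] = 46.7962
Node ud (S = 53.62): V_ud = 1/1.04·[0.5273·21.7125 + 0.4727·0.0000] = 11.0081
Node dd (S = 30.94): V_dd = 1/1.04·[0.5273·0.0000 + 0.4727·0.0000] = 0.0000
Node u (S = 71.5): V_u = 1/1.04·[0.5273·46.7962 + 0.4727·11.0081] = 28.7290
Node d (S = 41.25): V_d = 1/1.04·[0.5273·11.0081 + 0.4727·0.0000] = 5.5810
Node 0 (S = 55): V_0 = 1/1.04·[0.5273·28.7290 + 0.4727·5.5810] = 17.1022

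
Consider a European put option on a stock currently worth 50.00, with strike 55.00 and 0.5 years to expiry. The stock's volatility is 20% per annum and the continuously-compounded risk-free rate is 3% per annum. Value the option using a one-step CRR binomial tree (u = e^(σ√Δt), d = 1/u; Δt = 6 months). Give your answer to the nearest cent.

CRR parameters: u = e^(σ√Δt) = e^(0.2·√0.5) = 1.1519, d = 1/u = 0.8681
Per-period rate: rΔt = 0.03·0.5 = 0.015, so R = e^0.015 = 1.0151
Risk-neutral probability p = (e^0.015 − 0.8681)/(1.1519 − 0.8681) = 0.1470/0.2838 = 0.5180
Terminal stock prices: S_u = 57.6, S_d = 43.41
Terminal payoffs (K − S): max(-2.595, 0) = 0, max(11.59, 0) = 11.59
Node 0 (S = 50): V_0 = e^(−0.015)·[0.5180·0.0000 + 0.4820·11.5938] = 5.5055

5.51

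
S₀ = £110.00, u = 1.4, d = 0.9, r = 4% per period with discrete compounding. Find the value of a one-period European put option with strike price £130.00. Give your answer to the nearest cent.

Risk-neutral probability p = (1 + 0.04 − 0.9)/(1.4 − 0.9) = 0.1400/0.5000 = 0.2800
Terminal stock prices: S_u = 154, S_d = 99
Terminal payoffs (K − S): max(-24, 0) = 0, max(31, 0) = 31
Node 0 (S = 110): V_0 = 1/1.04·[0.2800·0.0000 + 0.7200·31.0000] = 21.4615

£21.46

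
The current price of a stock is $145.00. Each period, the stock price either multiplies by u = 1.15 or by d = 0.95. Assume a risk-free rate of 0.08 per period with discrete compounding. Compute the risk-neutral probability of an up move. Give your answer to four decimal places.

Risk-neutral probability p = (1 + 0.08 − 0.95)/(1.15 − 0.95) = 0.1300/0.2000 = 0.6500

p = 0.6500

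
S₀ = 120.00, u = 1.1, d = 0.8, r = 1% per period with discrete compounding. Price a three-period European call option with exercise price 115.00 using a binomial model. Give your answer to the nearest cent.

15.38

Risk-neutral probability p = (1 + 0.01 − 0.8)/(1.1 − 0.8) = 0.2100/0.3000 = 0.7000
Terminal stock prices: S_uuu = 159.7, S_uud = 116.2, S_udd = 84.48, S_ddd = 61.44
Terminal payoffs (S − K): max(44.72, 0) = 44.72, max(1.16, 0) = 1.16, max(-30.52, 0) = 0, max(-53.56, 0) = 0
Node uu (S = 145.2): V_uu = 1/1.01·[0.7000·44.7200 + 0.3000·1.1600] = 31.3386
Node ud (S = 105.6): V_ud = 1/1.01·[0.7000·1.1600 + 0.3000·0.0000] = 0.8040
Node dd (S = 76.8): V_dd = 1/1.01·[0.7000·0.0000 + 0.3000·0.0000] = 0.0000
Node u (S = 132): V_u = 1/1.01·[0.7000·31.3386 + 0.3000·0.8040] = 21.9586
Node d (S = 96): V_d = 1/1.01·[0.7000·0.8040 + 0.3000·0.0000] = 0.5572
Node 0 (S = 120): V_0 = 1/1.01·[0.7000·21.9586 + 0.3000·0.5572] = 15.3844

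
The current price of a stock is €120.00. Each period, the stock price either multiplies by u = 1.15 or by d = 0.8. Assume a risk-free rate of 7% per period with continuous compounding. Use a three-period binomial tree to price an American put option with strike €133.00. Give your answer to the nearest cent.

€13.00

Risk-neutral probability p = (e^0.07 − 0.8)/(1.15 − 0.8) = 0.2725/0.3500 = 0.7786
Terminal stock prices: S_uuu = 182.5, S_uud = 127, S_udd = 88.32, S_ddd = 61.44
Terminal payoffs (K − S): max(-49.5, 0) = 0, max(6.04, 0) = 6.04, max(44.68, 0) = 44.68, max(71.56, 0) = 71.56
Node uu (S = 158.7): continuation = e^(−0.07)·[0.7786·0.0000 + 0.2214·6.0400] = 1.2469; exercise value = 0.0000 ≤ continuation, so V_uu = 1.2469
Node ud (S = 110.4): continuation = e^(−0.07)·[0.7786·6.0400 + 0.2214·44.6800] = 13.6084; exercise value = 22.6000 > continuation, so V_ud = 22.6000 (exercise)
Node dd (S = 76.8): continuation = e^(−0.07)·[0.7786·44.6800 + 0.2214·71.5600] = 47.2084; exercise value = 56.2000 > continuation, so V_dd = 56.2000 (exercise)
Node u (S = 138): continuation = e^(−0.07)·[0.7786·1.2469 + 0.2214·22.6000] = 5.5707; exercise value = 0.0000 ≤ continuation, so V_u = 5.5707
Node d (S = 96): continuation = e^(−0.07)·[0.7786·22.6000 + 0.2214·56.2000] = 28.0084; exercise value = 37.0000 > continuation, so V_d = 37.0000 (exercise)
Node 0 (S = 120): continuation = e^(−0.07)·[0.7786·5.5707 + 0.2214·37.0000] = 11.6822; exercise value = 13.0000 > continuation, so V_0 = 13.0000 (exercise)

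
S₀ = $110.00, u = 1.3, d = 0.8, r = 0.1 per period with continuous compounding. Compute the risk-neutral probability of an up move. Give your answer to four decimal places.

p = 0.6103

Risk-neutral probability p = (e^0.1 − 0.8)/(1.3 − 0.8) = 0.3052/0.5000 = 0.6103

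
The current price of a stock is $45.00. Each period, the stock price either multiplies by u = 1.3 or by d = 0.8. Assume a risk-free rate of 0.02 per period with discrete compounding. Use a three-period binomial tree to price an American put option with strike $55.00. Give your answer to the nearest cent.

$12.71

Risk-neutral probability p = (1 + 0.02 − 0.8)/(1.3 − 0.8) = 0.2200/0.5000 = 0.4400
Terminal stock prices: S_uuu = 98.87, S_uud = 60.84, S_udd = 37.44, S_ddd = 23.04
Terminal payoffs (K − S): max(-43.87, 0) = 0, max(-5.84, 0) = 0, max(17.56, 0) = 17.56, max(31.96, 0) = 31.96
Node uu (S = 76.05): continuation = 1/1.02·[0.4400·0.0000 + 0.5600·0.0000] = 0.0000; exercise value = 0.0000 ≤ continuation, so V_uu = 0.0000
Node ud (S = 46.8): continuation = 1/1.02·[0.4400·0.0000 + 0.5600·17.5600] = 9.6408; exercise value = 8.2000 ≤ continuation, so V_ud = 9.6408
Node dd (S = 28.8): continuation = 1/1.02·[0.4400·17.5600 + 0.5600·31.9600] = 25.1216; exercise value = 26.2000 > continuation, so V_dd = 26.2000 (exercise)
Node u (S = 58.5): continuation = 1/1.02·[0.4400·0.0000 + 0.5600·9.6408] = 5.2930; exercise value = 0.0000 ≤ continuation, so V_u = 5.2930
Node d (S = 36): continuation = 1/1.02·[0.4400·9.6408 + 0.5600·26.2000] = 18.5431; exercise value = 19.0000 > continuation, so V_d = 19.0000 (exercise)
Node 0 (S = 45): continuation = 1/1.02·[0.4400·5.2930 + 0.5600·19.0000] = 12.7146; exercise value = 10.0000 ≤ continuation, so V_0 = 12.7146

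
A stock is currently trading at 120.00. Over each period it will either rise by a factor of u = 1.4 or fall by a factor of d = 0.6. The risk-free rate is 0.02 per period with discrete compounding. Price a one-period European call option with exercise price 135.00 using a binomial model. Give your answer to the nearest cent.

Risk-neutral probability p = (1 + 0.02 − 0.6)/(1.4 − 0.6) = 0.4200/0.8000 = 0.5250
Terminal stock prices: S_u = 168, S_d = 72
Terminal payoffs (S − K): max(33, 0) = 33, max(-63, 0) = 0
Node 0 (S = 120): V_0 = 1/1.02·[0.5250·33.0000 + 0.4750·0.0000] = 16.9853

16.99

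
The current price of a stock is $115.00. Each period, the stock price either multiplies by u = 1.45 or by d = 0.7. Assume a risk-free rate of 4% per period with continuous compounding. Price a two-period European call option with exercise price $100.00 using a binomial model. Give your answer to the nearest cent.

$34.68

Risk-neutral probability p = (e^0.04 − 0.7)/(1.45 − 0.7) = 0.3408/0.7500 = 0.4544
Terminal stock prices: S_uu = 241.8, S_ud = 116.7, S_dd = 56.35
Terminal payoffs (S − K): max(141.8, 0) = 141.8, max(16.72, 0) = 16.72, max(-43.65, 0) = 0
Node u (S = 166.8): V_u = e^(−0.04)·[0.4544·141.7875 + 0.5456·16.7250] = 70.6711
Node d (S = 80.5): V_d = e^(−0.04)·[0.4544·16.7250 + 0.5456·0.0000] = 7.3021
Node 0 (S = 115): V_0 = e^(−0.04)·[0.4544·70.6711 + 0.5456·7.3021] = 34.6824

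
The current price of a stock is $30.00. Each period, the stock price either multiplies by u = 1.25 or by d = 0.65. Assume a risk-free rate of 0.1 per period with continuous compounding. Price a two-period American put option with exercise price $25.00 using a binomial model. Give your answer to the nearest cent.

$1.29

Risk-neutral probability p = (e^0.1 − 0.65)/(1.25 − 0.65) = 0.4552/0.6000 = 0.7586
Terminal stock prices: S_uu = 46.88, S_ud = 24.38, S_dd = 12.68
Terminal payoffs (K − S): max(-21.88, 0) = 0, max(0.625, 0) = 0.625, max(12.32, 0) = 12.32
Node u (S = 37.5): continuation = e^(−0.1)·[0.7586·0.0000 + 0.2414·0.6250] = 0.1365; exercise value = 0.0000 ≤ continuation, so V_u = 0.1365
Node d (S = 19.5): continuation = e^(−0.1)·[0.7586·0.6250 + 0.2414·12.3250] = 3.1209; exercise value = 5.5000 > continuation, so V_d = 5.5000 (exercise)
Node 0 (S = 30): continuation = e^(−0.1)·[0.7586·0.1365 + 0.2414·5.5000] = 1.2950; exercise value = 0.0000 ≤ continuation, so V_0 = 1.2950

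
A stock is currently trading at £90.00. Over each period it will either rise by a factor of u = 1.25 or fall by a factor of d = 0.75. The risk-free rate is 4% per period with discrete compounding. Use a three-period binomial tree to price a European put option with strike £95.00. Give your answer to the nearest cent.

£12.41

Risk-neutral probability p = (1 + 0.04 − 0.75)/(1.25 − 0.75) = 0.2900/0.5000 = 0.5800
Terminal stock prices: S_uuu = 175.8, S_uud = 105.5, S_udd = 63.28, S_ddd = 37.97
Terminal payoffs (K − S): max(-80.78, 0) = 0, max(-10.47, 0) = 0, max(31.72, 0) = 31.72, max(57.03, 0) = 57.03
Node uu (S = 140.6): V_uu = 1/1.04·[0.5800·0.0000 + 0.4200·0.0000] = 0.0000
Node ud (S = 84.38): V_ud = 1/1.04·[0.5800·0.0000 + 0.4200·31.7188] = 12.8095
Node dd (S = 50.62): V_dd = 1/1.04·[0.5800·31.7188 + 0.4200·57.0312] = 40.7212
Node u (S = 112.5): V_u = 1/1.04·[0.5800·0.0000 + 0.4200·12.8095] = 5.1731
Node d (S = 67.5): V_d = 1/1.04·[0.5800·12.8095 + 0.4200·40.7212] = 23.5888
Node 0 (S = 90): V_0 = 1/1.04·[0.5800·5.1731 + 0.4200·23.5888] = 12.4112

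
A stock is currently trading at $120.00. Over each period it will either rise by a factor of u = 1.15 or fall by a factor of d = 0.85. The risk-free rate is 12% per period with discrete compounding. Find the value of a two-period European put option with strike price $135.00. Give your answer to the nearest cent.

$2.92

Risk-neutral probability p = (1 + 0.12 − 0.85)/(1.15 − 0.85) = 0.2700/0.3000 = 0.9000
Terminal stock prices: S_uu = 158.7, S_ud = 117.3, S_dd = 86.7
Terminal payoffs (K − S): max(-23.7, 0) = 0, max(17.7, 0) = 17.7, max(48.3, 0) = 48.3
Node u (S = 138): V_u = 1/1.12·[0.9000·0.0000 + 0.1000·17.7000] = 1.5804
Node d (S = 102): V_d = 1/1.12·[0.9000·17.7000 + 0.1000·48.3000] = 18.5357
Node 0 (S = 120): V_0 = 1/1.12·[0.9000·1.5804 + 0.1000·18.5357] = 2.9249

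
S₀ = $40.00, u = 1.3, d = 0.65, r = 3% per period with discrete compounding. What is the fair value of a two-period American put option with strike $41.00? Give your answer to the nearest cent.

$7.70

Risk-neutral probability p = (1 + 0.03 − 0.65)/(1.3 − 0.65) = 0.3800/0.6500 = 0.5846
Terminal stock prices: S_uu = 67.6, S_ud = 33.8, S_dd = 16.9
Terminal payoffs (K − S): max(-26.6, 0) = 0, max(7.2, 0) = 7.2, max(24.1, 0) = 24.1
Node u (S = 52): continuation = 1/1.03·[0.5846·0.0000 + 0.4154·7.2000] = 2.9037; exercise value = 0.0000 ≤ continuation, so V_u = 2.9037
Node d (S = 26): continuation = 1/1.03·[0.5846·7.2000 + 0.4154·24.1000] = 13.8058; exercise value = 15.0000 > continuation, so V_d = 15.0000 (exercise)
Node 0 (S = 40): continuation = 1/1.03·[0.5846·2.9037 + 0.4154·15.0000] = 7.6974; exercise value = 1.0000 ≤ continuation, so V_0 = 7.6974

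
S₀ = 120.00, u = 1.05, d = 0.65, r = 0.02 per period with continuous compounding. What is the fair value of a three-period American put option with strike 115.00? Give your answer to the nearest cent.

6.64

Risk-neutral probability p = (e^0.02 − 0.65)/(1.05 − 0.65) = 0.3702/0.4000 = 0.9255
Terminal stock prices: S_uuu = 138.9, S_uud = 86, S_udd = 53.24, S_ddd = 32.95
Terminal payoffs (K − S): max(-23.92, 0) = 0, max(29, 0) = 29, max(61.76, 0) = 61.76, max(82.05, 0) = 82.05
Node uu (S = 132.3): continuation = e^(−0.02)·[0.9255·0.0000 + 0.0745·29.0050] = 2.1180; exercise value = 0.0000 ≤ continuation, so V_uu = 2.1180
Node ud (S = 81.9): continuation = e^(−0.02)·[0.9255·29.0050 + 0.0745·61.7650] = 30.8228; exercise value = 33.1000 > continuation, so V_ud = 33.1000 (exercise)
Node dd (S = 50.7): continuation = e^(−0.02)·[0.9255·61.7650 + 0.0745·82.0450] = 62.0228; exercise value = 64.3000 > continuation, so V_dd = 64.3000 (exercise)
Node u (S = 126): continuation = e^(−0.02)·[0.9255·2.1180 + 0.0745·33.1000] = 4.3384; exercise value = 0.0000 ≤ continuation, so V_u = 4.3384
Node d (S = 78): continuation = e^(−0.02)·[0.9255·33.1000 + 0.0745·64.3000] = 34.7228; exercise value = 37.0000 > continuation, so V_d = 37.0000 (exercise)
Node 0 (S = 120): continuation = e^(−0.02)·[0.9255·4.3384 + 0.0745·37.0000] = 6.6375; exercise value = 0.0000 ≤ continuation, so V_0 = 6.6375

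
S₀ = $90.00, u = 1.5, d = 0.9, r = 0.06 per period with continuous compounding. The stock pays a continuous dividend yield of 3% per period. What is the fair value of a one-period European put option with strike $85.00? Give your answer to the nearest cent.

Per-period risk-free factor R = e^0.06 = 1.0618; dividend-adjusted growth = e^(0.06−0.03) = 1.0305.
Risk-neutral probability p = (1.0305 − 0.9)/(1.5 − 0.9) = 0.1305/0.6000 = 0.2174
Terminal stock prices: S_u = 135, S_d = 81
Terminal payoffs (K − S): max(-50, 0) = 0, max(4, 0) = 4
Node 0 (S = 90): V_0 = e^(−0.06)·[0.2174·0.0000 + 0.7826·4.0000] = 2.9480

$2.95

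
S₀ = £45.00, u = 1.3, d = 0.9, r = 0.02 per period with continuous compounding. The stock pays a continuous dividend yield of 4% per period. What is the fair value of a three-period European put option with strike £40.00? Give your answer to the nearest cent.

Per-period risk-free factor R = e^0.02 = 1.0202; dividend-adjusted growth = e^(0.02−0.04) = 0.9802.
Risk-neutral probability p = (0.9802 − 0.9)/(1.3 − 0.9) = 0.0802/0.4000 = 0.2005
Terminal stock prices: S_uuu = 98.87, S_uud = 68.45, S_udd = 47.39, S_ddd = 32.81
Terminal payoffs (K − S): max(-58.87, 0) = 0, max(-28.45, 0) = 0, max(-7.385, 0) = 0, max(7.195, 0) = 7.195
Node uu (S = 76.05): V_uu = e^(−0.02)·[0.2005·0.0000 + 0.7995·0.0000] = 0.0000
Node ud (S = 52.65): V_ud = e^(−0.02)·[0.2005·0.0000 + 0.7995·0.0000] = 0.0000
Node dd (S = 36.45): V_dd = e^(−0.02)·[0.2005·0.0000 + 0.7995·7.1950] = 5.6385
Node u (S = 58.5): V_u = e^(−0.02)·[0.2005·0.0000 + 0.7995·0.0000] = 0.0000
Node d (S = 40.5): V_d = e^(−0.02)·[0.2005·0.0000 + 0.7995·5.6385] = 4.4188
Node 0 (S = 45): V_0 = e^(−0.02)·[0.2005·0.0000 + 0.7995·4.4188] = 3.4629

£3.46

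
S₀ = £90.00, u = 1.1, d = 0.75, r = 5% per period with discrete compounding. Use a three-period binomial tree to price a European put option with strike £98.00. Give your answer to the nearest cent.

£6.51

Risk-neutral probability p = (1 + 0.05 − 0.75)/(1.1 − 0.75) = 0.3000/0.3500 = 0.8571
Terminal stock prices: S_uuu = 119.8, S_uud = 81.68, S_udd = 55.69, S_ddd = 37.97
Terminal payoffs (K − S): max(-21.79, 0) = 0, max(16.32, 0) = 16.32, max(42.31, 0) = 42.31, max(60.03, 0) = 60.03
Node uu (S = 108.9): V_uu = 1/1.05·[0.8571·0.0000 + 0.1429·16.3250] = 2.2211
Node ud (S = 74.25): V_ud = 1/1.05·[0.8571·16.3250 + 0.1429·42.3125] = 19.0833
Node dd (S = 50.62): V_dd = 1/1.05·[0.8571·42.3125 + 0.1429·60.0312] = 42.7083
Node u (S = 99): V_u = 1/1.05·[0.8571·2.2211 + 0.1429·19.0833] = 4.4095
Node d (S = 67.5): V_d = 1/1.05·[0.8571·19.0833 + 0.1429·42.7083] = 21.3889
Node 0 (S = 90): V_0 = 1/1.05·[0.8571·4.4095 + 0.1429·21.3889] = 6.5096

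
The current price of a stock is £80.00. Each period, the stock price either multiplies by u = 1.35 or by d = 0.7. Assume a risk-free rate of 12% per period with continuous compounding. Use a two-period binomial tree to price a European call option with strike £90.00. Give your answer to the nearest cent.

£18.99

Risk-neutral probability p = (e^0.12 − 0.7)/(1.35 − 0.7) = 0.4275/0.6500 = 0.6577
Terminal stock prices: S_uu = 145.8, S_ud = 75.6, S_dd = 39.2
Terminal payoffs (S − K): max(55.8, 0) = 55.8, max(-14.4, 0) = 0, max(-50.8, 0) = 0
Node u (S = 108): V_u = e^(−0.12)·[0.6577·55.8000 + 0.3423·0.0000] = 32.5491
Node d (S = 56): V_d = e^(−0.12)·[0.6577·0.0000 + 0.3423·0.0000] = 0.0000
Node 0 (S = 80): V_0 = e^(−0.12)·[0.6577·32.5491 + 0.3423·0.0000] = 18.9864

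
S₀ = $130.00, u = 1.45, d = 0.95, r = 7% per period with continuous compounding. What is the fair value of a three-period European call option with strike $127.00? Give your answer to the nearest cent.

$32.48

Risk-neutral probability p = (e^0.07 − 0.95)/(1.45 − 0.95) = 0.1225/0.5000 = 0.2450
Terminal stock prices: S_uuu = 396.3, S_uud = 259.7, S_udd = 170.1, S_ddd = 111.5
Terminal payoffs (S − K): max(269.3, 0) = 269.3, max(132.7, 0) = 132.7, max(43.12, 0) = 43.12, max(-15.54, 0) = 0
Node uu (S = 273.3): V_uu = e^(−0.07)·[0.2450·269.3212 + 0.7550·132.6587] = 154.9110
Node ud (S = 179.1): V_ud = e^(−0.07)·[0.2450·132.6587 + 0.7550·43.1213] = 60.6610
Node dd (S = 117.3): V_dd = e^(−0.07)·[0.2450·43.1213 + 0.7550·0.0000] = 9.8511
Node u (S = 188.5): V_u = e^(−0.07)·[0.2450·154.9110 + 0.7550·60.6610] = 78.0915
Node d (S = 123.5): V_d = e^(−0.07)·[0.2450·60.6610 + 0.7550·9.8511] = 20.7927
Node 0 (S = 130): V_0 = e^(−0.07)·[0.2450·78.0915 + 0.7550·20.7927] = 32.4770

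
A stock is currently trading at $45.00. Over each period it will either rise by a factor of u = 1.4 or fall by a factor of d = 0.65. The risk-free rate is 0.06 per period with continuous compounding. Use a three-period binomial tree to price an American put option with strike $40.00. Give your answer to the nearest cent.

$6.28

Risk-neutral probability p = (e^0.06 − 0.65)/(1.4 − 0.65) = 0.4118/0.7500 = 0.5491
Terminal stock prices: S_uuu = 123.5, S_uud = 57.33, S_udd = 26.62, S_ddd = 12.36
Terminal payoffs (K − S): max(-83.48, 0) = 0, max(-17.33, 0) = 0, max(13.38, 0) = 13.38, max(27.64, 0) = 27.64
Node uu (S = 88.2): continuation = e^(−0.06)·[0.5491·0.0000 + 0.4509·0.0000] = 0.0000; exercise value = 0.0000 ≤ continuation, so V_uu = 0.0000
Node ud (S = 40.95): continuation = e^(−0.06)·[0.5491·0.0000 + 0.4509·13.3825] = 5.6826; exercise value = 0.0000 ≤ continuation, so V_ud = 5.6826
Node dd (S = 19.01): continuation = e^(−0.06)·[0.5491·13.3825 + 0.4509·27.6419] = 18.6581; exercise value = 20.9875 > continuation, so V_dd = 20.9875 (exercise)
Node u (S = 63): continuation = e^(−0.06)·[0.5491·0.0000 + 0.4509·5.6826] = 2.4130; exercise value = 0.0000 ≤ continuation, so V_u = 2.4130
Node d (S = 29.25): continuation = e^(−0.06)·[0.5491·5.6826 + 0.4509·20.9875] = 11.8505; exercise value = 10.7500 ≤ continuation, so V_d = 11.8505
Node 0 (S = 45): continuation = e^(−0.06)·[0.5491·2.4130 + 0.4509·11.8505] = 6.2799; exercise value = 0.0000 ≤ continuation, so V_0 = 6.2799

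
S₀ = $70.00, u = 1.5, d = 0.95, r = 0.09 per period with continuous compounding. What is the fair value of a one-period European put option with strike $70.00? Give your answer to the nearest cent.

$2.36

Risk-neutral probability p = (e^0.09 − 0.95)/(1.5 − 0.95) = 0.1442/0.5500 = 0.2621
Terminal stock prices: S_u = 105, S_d = 66.5
Terminal payoffs (K − S): max(-35, 0) = 0, max(3.5, 0) = 3.5
Node 0 (S = 70): V_0 = e^(−0.09)·[0.2621·0.0000 + 0.7379·3.5000] = 2.3603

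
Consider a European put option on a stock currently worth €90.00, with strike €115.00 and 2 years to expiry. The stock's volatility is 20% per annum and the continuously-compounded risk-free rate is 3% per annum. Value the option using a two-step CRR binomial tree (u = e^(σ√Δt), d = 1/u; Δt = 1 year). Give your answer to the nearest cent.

€23.32

CRR parameters: u = e^(σ√Δt) = e^(0.2·√1) = 1.2214, d = 1/u = 0.8187
Per-period rate: rΔt = 0.03·1 = 0.03, so R = e^0.03 = 1.0305
Risk-neutral probability p = (e^0.03 − 0.8187)/(1.2214 − 0.8187) = 0.2117/0.4027 = 0.5258
Terminal stock prices: S_uu = 134.3, S_ud = 90, S_dd = 60.33
Terminal payoffs (K − S): max(-19.26, 0) = 0, max(25, 0) = 25, max(54.67, 0) = 54.67
Node u (S = 109.9): V_u = e^(−0.03)·[0.5258·0.0000 + 0.4742·25.0000] = 11.5047
Node d (S = 73.69): V_d = e^(−0.03)·[0.5258·25.0000 + 0.4742·54.6712] = 37.9155
Node 0 (S = 90): V_0 = e^(−0.03)·[0.5258·11.5047 + 0.4742·37.9155] = 23.3186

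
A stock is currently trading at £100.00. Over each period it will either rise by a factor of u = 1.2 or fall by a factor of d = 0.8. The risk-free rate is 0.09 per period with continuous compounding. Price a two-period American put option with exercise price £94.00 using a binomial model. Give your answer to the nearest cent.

Risk-neutral probability p = (e^0.09 − 0.8)/(1.2 − 0.8) = 0.2942/0.4000 = 0.7354
Terminal stock prices: S_uu = 144, S_ud = 96, S_dd = 64
Terminal payoffs (K − S): max(-50, 0) = 0, max(-2, 0) = 0, max(30, 0) = 30
Node u (S = 120): continuation = e^(−0.09)·[0.7354·0.0000 + 0.2646·0.0000] = 0.0000; exercise value = 0.0000 ≤ continuation, so V_u = 0.0000
Node d (S = 80): continuation = e^(−0.09)·[0.7354·0.0000 + 0.2646·30.0000] = 7.2538; exercise value = 14.0000 > continuation, so V_d = 14.0000 (exercise)
Node 0 (S = 100): continuation = e^(−0.09)·[0.7354·0.0000 + 0.2646·14.0000] = 3.3851; exercise value = 0.0000 ≤ continuation, so V_0 = 3.3851

£3.39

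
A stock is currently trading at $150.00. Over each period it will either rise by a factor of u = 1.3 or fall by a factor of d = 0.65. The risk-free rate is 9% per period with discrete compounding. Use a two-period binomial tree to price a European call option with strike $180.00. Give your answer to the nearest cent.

$28.35

Risk-neutral probability p = (1 + 0.09 − 0.65)/(1.3 − 0.65) = 0.4400/0.6500 = 0.6769
Terminal stock prices: S_uu = 253.5, S_ud = 126.8, S_dd = 63.38
Terminal payoffs (S − K): max(73.5, 0) = 73.5, max(-53.25, 0) = 0, max(-116.6, 0) = 0
Node u (S = 195): V_u = 1/1.09·[0.6769·73.5000 + 0.3231·0.0000] = 45.6457
Node d (S = 97.5): V_d = 1/1.09·[0.6769·0.0000 + 0.3231·0.0000] = 0.0000
Node 0 (S = 150): V_0 = 1/1.09·[0.6769·45.6457 + 0.3231·0.0000] = 28.3474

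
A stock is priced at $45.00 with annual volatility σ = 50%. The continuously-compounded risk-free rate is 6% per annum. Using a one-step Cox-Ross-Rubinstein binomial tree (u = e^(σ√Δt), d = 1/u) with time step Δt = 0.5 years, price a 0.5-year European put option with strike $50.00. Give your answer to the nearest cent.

$9.74

CRR parameters: u = e^(σ√Δt) = e^(0.5·√0.5) = 1.4241, d = 1/u = 0.7022
Per-period rate: rΔt = 0.06·0.5 = 0.03, so R = e^0.03 = 1.0305
Risk-neutral probability p = (e^0.03 − 0.7022)/(1.4241 − 0.7022) = 0.3283/0.7219 = 0.4547
Terminal stock prices: S_u = 64.09, S_d = 31.6
Terminal payoffs (K − S): max(-14.09, 0) = 0, max(18.4, 0) = 18.4
Node 0 (S = 45): V_0 = e^(−0.03)·[0.4547·0.0000 + 0.5453·18.4015] = 9.7377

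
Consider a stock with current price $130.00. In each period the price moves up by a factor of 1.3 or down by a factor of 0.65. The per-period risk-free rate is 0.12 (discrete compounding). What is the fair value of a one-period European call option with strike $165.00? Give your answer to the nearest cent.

$2.58

Risk-neutral probability p = (1 + 0.12 − 0.65)/(1.3 − 0.65) = 0.4700/0.6500 = 0.7231
Terminal stock prices: S_u = 169, S_d = 84.5
Terminal payoffs (S − K): max(4, 0) = 4, max(-80.5, 0) = 0
Node 0 (S = 130): V_0 = 1/1.12·[0.7231·4.0000 + 0.2769·0.0000] = 2.5824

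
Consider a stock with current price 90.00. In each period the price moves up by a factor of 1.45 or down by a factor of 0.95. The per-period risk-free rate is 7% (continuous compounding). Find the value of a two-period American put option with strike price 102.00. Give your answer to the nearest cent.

Risk-neutral probability p = (e^0.07 − 0.95)/(1.45 − 0.95) = 0.1225/0.5000 = 0.2450
Terminal stock prices: S_uu = 189.2, S_ud = 124, S_dd = 81.22
Terminal payoffs (K − S): max(-87.22, 0) = 0, max(-21.97, 0) = 0, max(20.78, 0) = 20.78
Node u (S = 130.5): continuation = e^(−0.07)·[0.2450·0.0000 + 0.7550·0.0000] = 0.0000; exercise value = 0.0000 ≤ continuation, so V_u = 0.0000
Node d (S = 85.5): continuation = e^(−0.07)·[0.2450·0.0000 + 0.7550·20.7750] = 14.6244; exercise value = 16.5000 > continuation, so V_d = 16.5000 (exercise)
Node 0 (S = 90): continuation = e^(−0.07)·[0.2450·0.0000 + 0.7550·16.5000] = 11.6150; exercise value = 12.0000 > continuation, so V_0 = 12.0000 (exercise)

12.00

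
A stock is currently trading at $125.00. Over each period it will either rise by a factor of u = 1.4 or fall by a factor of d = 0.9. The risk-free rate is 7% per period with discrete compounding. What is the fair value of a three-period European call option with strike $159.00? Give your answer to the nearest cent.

Risk-neutral probability p = (1 + 0.07 − 0.9)/(1.4 − 0.9) = 0.1700/0.5000 = 0.3400
Terminal stock prices: S_uuu = 343, S_uud = 220.5, S_udd = 141.8, S_ddd = 91.13
Terminal payoffs (S − K): max(184, 0) = 184, max(61.5, 0) = 61.5, max(-17.25, 0) = 0, max(-67.87, 0) = 0
Node uu (S = 245): V_uu = 1/1.07·[0.3400·184.0000 + 0.6600·61.5000] = 96.4019
Node ud (S = 157.5): V_ud = 1/1.07·[0.3400·61.5000 + 0.6600·0.0000] = 19.5421
Node dd (S = 101.2): V_dd = 1/1.07·[0.3400·0.0000 + 0.6600·0.0000] = 0.0000
Node u (S = 175): V_u = 1/1.07·[0.3400·96.4019 + 0.6600·19.5421] = 42.6863
Node d (S = 112.5): V_d = 1/1.07·[0.3400·19.5421 + 0.6600·0.0000] = 6.2096
Node 0 (S = 125): V_0 = 1/1.07·[0.3400·42.6863 + 0.6600·6.2096] = 17.3941

$17.39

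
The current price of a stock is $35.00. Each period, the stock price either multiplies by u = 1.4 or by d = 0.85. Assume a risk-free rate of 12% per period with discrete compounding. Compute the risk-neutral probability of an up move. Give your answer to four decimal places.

Risk-neutral probability p = (1 + 0.12 − 0.85)/(1.4 − 0.85) = 0.2700/0.5500 = 0.4909

p = 0.4909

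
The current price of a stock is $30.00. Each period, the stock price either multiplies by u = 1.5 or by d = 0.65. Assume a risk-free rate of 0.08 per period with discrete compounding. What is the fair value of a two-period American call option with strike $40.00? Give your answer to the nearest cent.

Risk-neutral probability p = (1 + 0.08 − 0.65)/(1.5 − 0.65) = 0.4300/0.8500 = 0.5059
Terminal stock prices: S_uu = 67.5, S_ud = 29.25, S_dd = 12.68
Terminal payoffs (S − K): max(27.5, 0) = 27.5, max(-10.75, 0) = 0, max(-27.32, 0) = 0
Node u (S = 45): continuation = 1/1.08·[0.5059·27.5000 + 0.4941·0.0000] = 12.8813; exercise value = 5.0000 ≤ continuation, so V_u = 12.8813
Node d (S = 19.5): continuation = 1/1.08·[0.5059·0.0000 + 0.4941·0.0000] = 0.0000; exercise value = 0.0000 ≤ continuation, so V_d = 0.0000
Node 0 (S = 30): continuation = 1/1.08·[0.5059·12.8813 + 0.4941·0.0000] = 6.0337; exercise value = 0.0000 ≤ continuation, so V_0 = 6.0337

$6.03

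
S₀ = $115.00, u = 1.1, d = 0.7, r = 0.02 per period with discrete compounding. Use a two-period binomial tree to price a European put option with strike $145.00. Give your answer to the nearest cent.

Risk-neutral probability p = (1 + 0.02 − 0.7)/(1.1 − 0.7) = 0.3200/0.4000 = 0.8000
Terminal stock prices: S_uu = 139.2, S_ud = 88.55, S_dd = 56.35
Terminal payoffs (K − S): max(5.85, 0) = 5.85, max(56.45, 0) = 56.45, max(88.65, 0) = 88.65
Node u (S = 126.5): V_u = 1/1.02·[0.8000·5.8500 + 0.2000·56.4500] = 15.6569
Node d (S = 80.5): V_d = 1/1.02·[0.8000·56.4500 + 0.2000·88.6500] = 61.6569
Node 0 (S = 115): V_0 = 1/1.02·[0.8000·15.6569 + 0.2000·61.6569] = 24.3695

$24.37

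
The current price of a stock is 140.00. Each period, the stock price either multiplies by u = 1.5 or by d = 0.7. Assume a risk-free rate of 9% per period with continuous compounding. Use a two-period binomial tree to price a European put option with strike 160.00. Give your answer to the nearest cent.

25.07

Risk-neutral probability p = (e^0.09 − 0.7)/(1.5 − 0.7) = 0.3942/0.8000 = 0.4927
Terminal stock prices: S_uu = 315, S_ud = 147, S_dd = 68.6
Terminal payoffs (K − S): max(-155, 0) = 0, max(13, 0) = 13, max(91.4, 0) = 91.4
Node u (S = 210): V_u = e^(−0.09)·[0.4927·0.0000 + 0.5073·13.0000] = 6.0271
Node d (S = 98): V_d = e^(−0.09)·[0.4927·13.0000 + 0.5073·91.4000] = 48.2290
Node 0 (S = 140): V_0 = e^(−0.09)·[0.4927·6.0271 + 0.5073·48.2290] = 25.0740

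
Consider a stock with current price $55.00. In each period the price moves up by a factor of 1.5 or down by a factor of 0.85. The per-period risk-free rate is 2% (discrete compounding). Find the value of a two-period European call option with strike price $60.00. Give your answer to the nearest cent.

$7.95

Risk-neutral probability p = (1 + 0.02 − 0.85)/(1.5 − 0.85) = 0.1700/0.6500 = 0.2615
Terminal stock prices: S_uu = 123.8, S_ud = 70.12, S_dd = 39.74
Terminal payoffs (S − K): max(63.75, 0) = 63.75, max(10.12, 0) = 10.12, max(-20.26, 0) = 0
Node u (S = 82.5): V_u = 1/1.02·[0.2615·63.7500 + 0.7385·10.1250] = 23.6765
Node d (S = 46.75): V_d = 1/1.02·[0.2615·10.1250 + 0.7385·0.0000] = 2.5962
Node 0 (S = 55): V_0 = 1/1.02·[0.2615·23.6765 + 0.7385·2.5962] = 7.9505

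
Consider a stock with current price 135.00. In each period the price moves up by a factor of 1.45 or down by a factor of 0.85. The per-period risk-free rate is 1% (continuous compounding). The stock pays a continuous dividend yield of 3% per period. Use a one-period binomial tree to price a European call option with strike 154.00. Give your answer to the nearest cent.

Per-period risk-free factor R = e^0.01 = 1.0101; dividend-adjusted growth = e^(0.01−0.03) = 0.9802.
Risk-neutral probability p = (0.9802 − 0.85)/(1.45 − 0.85) = 0.1302/0.6000 = 0.2170
Terminal stock prices: S_u = 195.8, S_d = 114.8
Terminal payoffs (S − K): max(41.75, 0) = 41.75, max(-39.25, 0) = 0
Node 0 (S = 135): V_0 = e^(−0.01)·[0.2170·41.7500 + 0.7830·0.0000] = 8.9695

8.97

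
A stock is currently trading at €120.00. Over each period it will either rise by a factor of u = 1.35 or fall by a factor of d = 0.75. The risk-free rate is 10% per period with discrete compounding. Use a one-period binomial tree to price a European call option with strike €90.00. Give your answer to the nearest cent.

Risk-neutral probability p = (1 + 0.1 − 0.75)/(1.35 − 0.75) = 0.3500/0.6000 = 0.5833
Terminal stock prices: S_u = 162, S_d = 90
Terminal payoffs (S − K): max(72, 0) = 72, max(0, 0) = 0
Node 0 (S = 120): V_0 = 1/1.1·[0.5833·72.0000 + 0.4167·0.0000] = 38.1818

€38.18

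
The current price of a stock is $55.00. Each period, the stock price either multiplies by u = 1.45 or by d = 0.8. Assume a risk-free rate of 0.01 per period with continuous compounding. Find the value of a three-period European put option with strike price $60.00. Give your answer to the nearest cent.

Risk-neutral probability p = (e^0.01 − 0.8)/(1.45 − 0.8) = 0.2101/0.6500 = 0.3232
Terminal stock prices: S_uuu = 167.7, S_uud = 92.51, S_udd = 51.04, S_ddd = 28.16
Terminal payoffs (K − S): max(-107.7, 0) = 0, max(-32.51, 0) = 0, max(8.96, 0) = 8.96, max(31.84, 0) = 31.84
Node uu (S = 115.6): V_uu = e^(−0.01)·[0.3232·0.0000 + 0.6768·0.0000] = 0.0000
Node ud (S = 63.8): V_ud = e^(−0.01)·[0.3232·0.0000 + 0.6768·8.9600] = 6.0042
Node dd (S = 35.2): V_dd = e^(−0.01)·[0.3232·8.9600 + 0.6768·31.8400] = 24.2030
Node u (S = 79.75): V_u = e^(−0.01)·[0.3232·0.0000 + 0.6768·6.0042] = 4.0235
Node d (S = 44): V_d = e^(−0.01)·[0.3232·6.0042 + 0.6768·24.2030] = 18.1397
Node 0 (S = 55): V_0 = e^(−0.01)·[0.3232·4.0235 + 0.6768·18.1397] = 13.4429

$13.44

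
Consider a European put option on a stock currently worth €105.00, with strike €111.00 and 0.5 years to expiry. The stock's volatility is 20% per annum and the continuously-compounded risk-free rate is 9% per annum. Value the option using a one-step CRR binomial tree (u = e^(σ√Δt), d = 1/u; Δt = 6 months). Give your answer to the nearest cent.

€7.08

CRR parameters: u = e^(σ√Δt) = e^(0.2·√0.5) = 1.1519, d = 1/u = 0.8681
Per-period rate: rΔt = 0.09·0.5 = 0.045, so R = e^0.045 = 1.0460
Risk-neutral probability p = (e^0.045 − 0.8681)/(1.1519 − 0.8681) = 0.1779/0.2838 = 0.6269
Terminal stock prices: S_u = 121, S_d = 91.15
Terminal payoffs (K − S): max(-9.951, 0) = 0, max(19.85, 0) = 19.85
Node 0 (S = 105): V_0 = e^(−0.045)·[0.6269·0.0000 + 0.3731·19.8470] = 7.0792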